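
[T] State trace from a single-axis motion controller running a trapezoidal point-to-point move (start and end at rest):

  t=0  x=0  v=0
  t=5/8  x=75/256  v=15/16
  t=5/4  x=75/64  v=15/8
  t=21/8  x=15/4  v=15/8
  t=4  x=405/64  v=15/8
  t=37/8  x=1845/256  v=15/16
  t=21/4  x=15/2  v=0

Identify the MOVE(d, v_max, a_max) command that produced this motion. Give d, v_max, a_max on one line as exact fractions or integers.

final state: t=21/4, x=15/2, v=0 → d = 15/2
a_max = (15/16−0)/(5/8−0) = 3/2
max v = 15/8 over t∈[5/4,4] → v_max = 15/8
check: 15/8·(5/4+11/4) = 15/2 ✓

d=15/2 v_max=15/8 a_max=3/2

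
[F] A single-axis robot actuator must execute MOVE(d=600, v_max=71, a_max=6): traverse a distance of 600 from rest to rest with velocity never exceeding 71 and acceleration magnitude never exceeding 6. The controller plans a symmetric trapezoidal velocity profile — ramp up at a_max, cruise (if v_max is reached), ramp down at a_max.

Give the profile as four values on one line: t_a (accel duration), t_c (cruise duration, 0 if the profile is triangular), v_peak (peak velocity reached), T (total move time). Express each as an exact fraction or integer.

t_a=10 t_c=0 v_peak=60 T=20

(v_max)²/a_max = 71²/6 = 5041/6
600 < 5041/6 ⇒ no cruise
v_peak = √(600·6) = √3600 = 60
t_a = 60/6 = 10; t_c = 0
T = 2·10 = 20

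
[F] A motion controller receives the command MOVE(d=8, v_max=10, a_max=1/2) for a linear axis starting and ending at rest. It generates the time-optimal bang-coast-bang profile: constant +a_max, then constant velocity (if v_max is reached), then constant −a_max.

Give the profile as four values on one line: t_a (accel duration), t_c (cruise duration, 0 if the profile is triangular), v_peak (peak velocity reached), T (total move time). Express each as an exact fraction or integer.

t_a=4 t_c=0 v_peak=2 T=8

v_max²/a_max = 10²/(1/2) = 200
8 < 200 → triangular
v_peak = √(8·1/2) = √4 = 2
t_a = 2/(1/2) = 4; t_c = 0
T = 2·4 = 8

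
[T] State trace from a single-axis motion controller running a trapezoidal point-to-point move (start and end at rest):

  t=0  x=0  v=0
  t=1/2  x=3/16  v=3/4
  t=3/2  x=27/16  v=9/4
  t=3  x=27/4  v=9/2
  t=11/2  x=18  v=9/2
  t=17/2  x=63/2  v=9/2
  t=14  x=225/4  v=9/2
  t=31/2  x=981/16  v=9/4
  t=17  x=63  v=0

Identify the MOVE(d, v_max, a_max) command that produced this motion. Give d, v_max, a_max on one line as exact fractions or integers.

final state: t=17, x=63, v=0 → d = 63
a_max = (3/4−0)/(1/2−0) = 3/2
max v = 9/2 over t∈[3,14] → v_max = 9/2
check: 9/2·(3+11) = 63 ✓

d=63 v_max=9/2 a_max=3/2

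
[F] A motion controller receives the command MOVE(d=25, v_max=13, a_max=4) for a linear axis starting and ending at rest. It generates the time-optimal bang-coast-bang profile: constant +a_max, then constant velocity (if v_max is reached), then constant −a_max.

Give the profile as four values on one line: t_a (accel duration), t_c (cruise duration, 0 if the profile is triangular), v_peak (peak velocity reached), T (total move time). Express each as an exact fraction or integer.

(v_max)²/a_max = 13²/4 = 169/4
25 < 169/4 → triangular
v_peak = √(25·4) = √100 = 10
t_a = 10/4 = 5/2; t_c = 0
T = 2·5/2 = 5

t_a=5/2 t_c=0 v_peak=10 T=5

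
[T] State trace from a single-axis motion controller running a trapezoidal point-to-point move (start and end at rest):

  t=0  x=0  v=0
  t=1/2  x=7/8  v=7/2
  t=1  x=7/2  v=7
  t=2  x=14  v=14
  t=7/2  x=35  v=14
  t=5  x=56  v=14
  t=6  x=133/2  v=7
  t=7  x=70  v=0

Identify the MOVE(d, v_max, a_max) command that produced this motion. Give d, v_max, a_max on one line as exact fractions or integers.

final state: t=7, x=70, v=0 → d = 70
a_max = (7/2−0)/(1/2−0) = 7
max v = 14 over t∈[2,5] → v_max = 14
check: 14·(2+3) = 70 ✓

d=70 v_max=14 a_max=7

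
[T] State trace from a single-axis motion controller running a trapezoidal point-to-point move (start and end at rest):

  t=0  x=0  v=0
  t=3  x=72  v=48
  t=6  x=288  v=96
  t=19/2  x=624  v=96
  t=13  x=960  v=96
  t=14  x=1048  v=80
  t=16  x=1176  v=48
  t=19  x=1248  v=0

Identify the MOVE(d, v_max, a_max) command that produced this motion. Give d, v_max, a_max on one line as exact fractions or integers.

d=1248 v_max=96 a_max=16

final state: t=19, x=1248, v=0 → d = 1248
a_max = (48−0)/(3−0) = 16
max v = 96 over t∈[6,13] → v_max = 96
check: 96·(6+7) = 1248 ✓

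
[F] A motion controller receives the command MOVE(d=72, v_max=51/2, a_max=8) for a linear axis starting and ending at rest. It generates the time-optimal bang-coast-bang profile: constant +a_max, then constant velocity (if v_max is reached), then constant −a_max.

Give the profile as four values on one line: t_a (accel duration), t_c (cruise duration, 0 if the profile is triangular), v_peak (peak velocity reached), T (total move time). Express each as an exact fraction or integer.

(v_max)²/a_max = (51/2)²/8 = 2601/32
72 < 2601/32 → triangular
v_peak = √(72·8) = √576 = 24
t_a = 24/8 = 3; t_c = 0
T = 2·3 = 6

t_a=3 t_c=0 v_peak=24 T=6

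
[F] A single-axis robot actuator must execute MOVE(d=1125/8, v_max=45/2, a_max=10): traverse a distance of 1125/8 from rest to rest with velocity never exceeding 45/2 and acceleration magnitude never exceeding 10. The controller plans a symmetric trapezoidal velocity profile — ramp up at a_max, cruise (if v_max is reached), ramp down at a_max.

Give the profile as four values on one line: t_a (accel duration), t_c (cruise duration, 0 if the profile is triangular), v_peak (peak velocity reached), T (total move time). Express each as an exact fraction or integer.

vₘ²/aₘ = (45/2)²/10 = 405/8
1125/8 ≥ 405/8 → trapezoidal
t_a = (45/2)/10 = 9/4; v_peak = 45/2
d_cruise = 1125/8 − 405/8 = 90; t_c = 90/(45/2) = 4
T = 2·9/4 + 4 = 17/2

t_a=9/4 t_c=4 v_peak=45/2 T=17/2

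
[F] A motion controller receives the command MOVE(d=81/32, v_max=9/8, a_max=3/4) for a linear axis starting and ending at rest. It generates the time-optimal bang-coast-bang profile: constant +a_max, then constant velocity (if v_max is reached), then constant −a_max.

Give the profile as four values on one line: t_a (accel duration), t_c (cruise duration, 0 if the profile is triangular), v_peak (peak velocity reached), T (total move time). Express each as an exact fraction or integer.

(v_max)²/a_max = (9/8)²/(3/4) = 27/16
81/32 ≥ 27/16 → trapezoidal
t_a = (9/8)/(3/4) = 3/2; v_peak = 9/8
d_cruise = 81/32 − 27/16 = 27/32; t_c = (27/32)/(9/8) = 3/4
T = 2·3/2 + 3/4 = 15/4

t_a=3/2 t_c=3/4 v_peak=9/8 T=15/4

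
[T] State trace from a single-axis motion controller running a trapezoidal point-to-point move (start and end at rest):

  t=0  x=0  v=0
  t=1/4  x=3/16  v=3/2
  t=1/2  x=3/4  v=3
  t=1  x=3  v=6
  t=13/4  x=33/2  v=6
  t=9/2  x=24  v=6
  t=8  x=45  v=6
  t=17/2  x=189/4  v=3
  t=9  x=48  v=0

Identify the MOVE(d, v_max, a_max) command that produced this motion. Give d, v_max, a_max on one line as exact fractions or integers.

final state: t=9, x=48, v=0 → d = 48
a_max = (3/2−0)/(1/4−0) = 6
max v = 6 over t∈[1,8] → v_max = 6
check: 6·(1+7) = 48 ✓

d=48 v_max=6 a_max=6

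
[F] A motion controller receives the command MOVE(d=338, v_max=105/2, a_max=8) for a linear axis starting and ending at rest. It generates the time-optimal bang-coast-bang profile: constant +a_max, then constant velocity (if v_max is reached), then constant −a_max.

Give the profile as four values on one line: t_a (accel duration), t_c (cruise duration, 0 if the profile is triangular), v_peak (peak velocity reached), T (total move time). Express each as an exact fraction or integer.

t_a=13/2 t_c=0 v_peak=52 T=13

(v_max)²/a_max = (105/2)²/8 = 11025/32
338 < 11025/32 ⇒ no cruise
v_peak = √(338·8) = √2704 = 52
t_a = 52/8 = 13/2; t_c = 0
T = 2·13/2 = 13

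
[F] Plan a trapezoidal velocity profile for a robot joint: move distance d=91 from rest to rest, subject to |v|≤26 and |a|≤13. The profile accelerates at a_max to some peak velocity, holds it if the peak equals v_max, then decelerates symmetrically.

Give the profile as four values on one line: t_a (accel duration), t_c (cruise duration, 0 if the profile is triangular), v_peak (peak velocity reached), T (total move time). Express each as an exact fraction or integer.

t_a=2 t_c=3/2 v_peak=26 T=11/2

(v_max)²/a_max = 26²/13 = 52
91 ≥ 52 so v_max reached
t_a = 26/13 = 2; v_peak = 26
d_cruise = 91 − 52 = 39; t_c = 39/26 = 3/2
T = 2·2 + 3/2 = 11/2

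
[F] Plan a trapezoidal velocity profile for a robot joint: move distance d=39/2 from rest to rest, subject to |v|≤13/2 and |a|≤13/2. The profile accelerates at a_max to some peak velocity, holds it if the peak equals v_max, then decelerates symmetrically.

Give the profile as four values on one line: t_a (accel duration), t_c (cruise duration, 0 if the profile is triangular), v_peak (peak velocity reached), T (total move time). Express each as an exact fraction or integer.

v_max²/a_max = (13/2)²/(13/2) = 13/2
39/2 ≥ 13/2 ⇒ cruise phase
t_a = (13/2)/(13/2) = 1; v_peak = 13/2
d_cruise = 39/2 − 13/2 = 13; t_c = 13/(13/2) = 2
T = 2·1 + 2 = 4

t_a=1 t_c=2 v_peak=13/2 T=4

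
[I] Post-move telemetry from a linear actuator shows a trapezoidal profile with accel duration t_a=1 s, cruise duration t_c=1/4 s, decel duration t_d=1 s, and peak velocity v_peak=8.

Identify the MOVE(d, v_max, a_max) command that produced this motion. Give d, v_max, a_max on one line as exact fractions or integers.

a_max = 8/1 = 8
d_a = ½·8·1 = 4; d_c = 8·1/4 = 2
d = 2·4 + 2 = 10
t_c = 1/4 > 0 → v_max = v_peak = 8

d=10 v_max=8 a_max=8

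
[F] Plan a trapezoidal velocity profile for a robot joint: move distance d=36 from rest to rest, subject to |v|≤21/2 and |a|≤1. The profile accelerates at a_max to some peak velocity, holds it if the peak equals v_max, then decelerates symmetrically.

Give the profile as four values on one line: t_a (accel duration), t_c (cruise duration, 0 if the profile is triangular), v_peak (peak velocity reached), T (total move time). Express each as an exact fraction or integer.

t_a=6 t_c=0 v_peak=6 T=12

v_max²/a_max = (21/2)²/1 = 441/4
36 < 441/4 → triangular
v_peak = √(36·1) = √36 = 6
t_a = 6/1 = 6; t_c = 0
T = 2·6 = 12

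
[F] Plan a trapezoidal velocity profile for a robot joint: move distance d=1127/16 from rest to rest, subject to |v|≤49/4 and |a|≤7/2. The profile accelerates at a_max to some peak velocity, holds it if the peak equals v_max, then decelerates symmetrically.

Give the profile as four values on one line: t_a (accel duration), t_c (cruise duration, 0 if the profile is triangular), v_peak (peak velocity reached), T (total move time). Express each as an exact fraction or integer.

vₘ²/aₘ = (49/4)²/(7/2) = 343/8
1127/16 ≥ 343/8 → trapezoidal
t_a = (49/4)/(7/2) = 7/2; v_peak = 49/4
d_cruise = 1127/16 − 343/8 = 441/16; t_c = (441/16)/(49/4) = 9/4
T = 2·7/2 + 9/4 = 37/4

t_a=7/2 t_c=9/4 v_peak=49/4 T=37/4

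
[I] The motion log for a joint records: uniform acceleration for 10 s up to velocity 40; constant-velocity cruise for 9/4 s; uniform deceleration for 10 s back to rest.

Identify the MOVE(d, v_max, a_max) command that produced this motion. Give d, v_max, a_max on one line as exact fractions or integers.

d=490 v_max=40 a_max=4

a_max = 40/10 = 4
d_a = ½·40·10 = 200; d_c = 40·9/4 = 90
d = 2·200 + 90 = 490
t_c = 9/4 > 0 ⇒ limit active, v_max = 40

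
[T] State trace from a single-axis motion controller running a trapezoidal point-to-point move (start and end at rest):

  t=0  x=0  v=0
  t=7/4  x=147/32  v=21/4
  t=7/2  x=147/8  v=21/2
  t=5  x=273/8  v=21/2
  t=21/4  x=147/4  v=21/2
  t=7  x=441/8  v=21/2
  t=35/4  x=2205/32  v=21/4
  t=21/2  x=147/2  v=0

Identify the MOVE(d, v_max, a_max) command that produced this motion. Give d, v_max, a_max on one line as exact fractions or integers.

final state: t=21/2, x=147/2, v=0 → d = 147/2
a_max = (21/4−0)/(7/4−0) = 3
max v = 21/2 over t∈[7/2,7] → v_max = 21/2
check: 21/2·(7/2+7/2) = 147/2 ✓

d=147/2 v_max=21/2 a_max=3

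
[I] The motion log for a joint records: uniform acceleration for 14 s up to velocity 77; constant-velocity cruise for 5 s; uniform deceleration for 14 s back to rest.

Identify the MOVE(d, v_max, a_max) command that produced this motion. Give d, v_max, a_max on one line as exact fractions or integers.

a_max = 77/14 = 11/2
d_a = ½·77·14 = 539; d_c = 77·5 = 385
d = 2·539 + 385 = 1463
t_c = 5 > 0 so v_max = 77

d=1463 v_max=77 a_max=11/2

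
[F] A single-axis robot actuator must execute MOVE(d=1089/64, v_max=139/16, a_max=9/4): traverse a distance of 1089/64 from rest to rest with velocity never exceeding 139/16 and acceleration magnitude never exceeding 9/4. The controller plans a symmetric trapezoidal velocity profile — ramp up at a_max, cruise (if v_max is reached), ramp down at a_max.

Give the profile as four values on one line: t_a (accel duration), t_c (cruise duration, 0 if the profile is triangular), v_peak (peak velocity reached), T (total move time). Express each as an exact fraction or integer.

v_max²/a_max = (139/16)²/(9/4) = 19321/576
1089/64 < 19321/576 ⇒ no cruise
v_peak = √(1089/64·9/4) = √(9801/256) = 99/16
t_a = (99/16)/(9/4) = 11/4; t_c = 0
T = 2·11/4 = 11/2

t_a=11/4 t_c=0 v_peak=99/16 T=11/2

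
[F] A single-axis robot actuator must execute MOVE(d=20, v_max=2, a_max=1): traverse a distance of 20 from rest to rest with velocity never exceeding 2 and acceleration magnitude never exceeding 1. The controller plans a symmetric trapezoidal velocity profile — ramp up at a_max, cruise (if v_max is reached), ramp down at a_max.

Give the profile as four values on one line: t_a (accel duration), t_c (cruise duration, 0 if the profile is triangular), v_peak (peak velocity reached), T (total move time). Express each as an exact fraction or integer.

vₘ²/aₘ = 2²/1 = 4
20 ≥ 4 ⇒ cruise phase
t_a = 2/1 = 2; v_peak = 2
d_cruise = 20 − 4 = 16; t_c = 16/2 = 8
T = 2·2 + 8 = 12

t_a=2 t_c=8 v_peak=2 T=12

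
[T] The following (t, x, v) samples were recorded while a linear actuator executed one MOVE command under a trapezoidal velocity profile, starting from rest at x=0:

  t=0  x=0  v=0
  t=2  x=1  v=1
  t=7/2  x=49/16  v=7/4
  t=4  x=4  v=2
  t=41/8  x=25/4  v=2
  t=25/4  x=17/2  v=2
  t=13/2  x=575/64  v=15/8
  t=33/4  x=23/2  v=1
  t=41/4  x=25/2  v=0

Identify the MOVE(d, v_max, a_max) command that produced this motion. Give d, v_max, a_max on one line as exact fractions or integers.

final state: t=41/4, x=25/2, v=0 → d = 25/2
a_max = (1−0)/(2−0) = 1/2
max v = 2 over t∈[4,25/4] → v_max = 2
check: 2·(4+9/4) = 25/2 ✓

d=25/2 v_max=2 a_max=1/2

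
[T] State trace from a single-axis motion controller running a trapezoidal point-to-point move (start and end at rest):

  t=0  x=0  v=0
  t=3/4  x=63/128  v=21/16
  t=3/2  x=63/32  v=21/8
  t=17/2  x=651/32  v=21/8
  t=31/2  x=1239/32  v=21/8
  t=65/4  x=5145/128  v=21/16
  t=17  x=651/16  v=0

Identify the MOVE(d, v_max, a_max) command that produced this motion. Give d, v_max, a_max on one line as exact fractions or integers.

d=651/16 v_max=21/8 a_max=7/4

final state: t=17, x=651/16, v=0 → d = 651/16
a_max = (21/16−0)/(3/4−0) = 7/4
max v = 21/8 over t∈[3/2,31/2] → v_max = 21/8
check: 21/8·(3/2+14) = 651/16 ✓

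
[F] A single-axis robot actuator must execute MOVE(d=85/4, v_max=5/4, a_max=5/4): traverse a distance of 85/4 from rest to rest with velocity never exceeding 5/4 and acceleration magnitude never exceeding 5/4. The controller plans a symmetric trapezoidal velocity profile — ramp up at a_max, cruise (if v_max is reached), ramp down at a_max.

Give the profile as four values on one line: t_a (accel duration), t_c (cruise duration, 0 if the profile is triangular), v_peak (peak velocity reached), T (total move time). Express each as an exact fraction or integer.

vₘ²/aₘ = (5/4)²/(5/4) = 5/4
85/4 ≥ 5/4 ⇒ cruise phase
t_a = (5/4)/(5/4) = 1; v_peak = 5/4
d_cruise = 85/4 − 5/4 = 20; t_c = 20/(5/4) = 16
T = 2·1 + 16 = 18

t_a=1 t_c=16 v_peak=5/4 T=18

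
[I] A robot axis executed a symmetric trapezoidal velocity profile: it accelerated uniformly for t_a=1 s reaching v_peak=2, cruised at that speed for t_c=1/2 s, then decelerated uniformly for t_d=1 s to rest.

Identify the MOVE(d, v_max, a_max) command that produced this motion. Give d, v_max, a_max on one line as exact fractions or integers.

a_max = 2/1 = 2
d_a = ½·2·1 = 1; d_c = 2·1/2 = 1
d = 2·1 + 1 = 3
t_c = 1/2 > 0 so v_max = 2

d=3 v_max=2 a_max=2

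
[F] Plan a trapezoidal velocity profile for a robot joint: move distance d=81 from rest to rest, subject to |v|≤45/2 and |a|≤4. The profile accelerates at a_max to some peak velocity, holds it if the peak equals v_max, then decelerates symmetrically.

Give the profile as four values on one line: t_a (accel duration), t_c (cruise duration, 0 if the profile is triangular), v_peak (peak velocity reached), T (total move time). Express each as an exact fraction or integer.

vₘ²/aₘ = (45/2)²/4 = 2025/16
81 < 2025/16 so t_c = 0
v_peak = √(81·4) = √324 = 18
t_a = 18/4 = 9/2; t_c = 0
T = 2·9/2 = 9

t_a=9/2 t_c=0 v_peak=18 T=9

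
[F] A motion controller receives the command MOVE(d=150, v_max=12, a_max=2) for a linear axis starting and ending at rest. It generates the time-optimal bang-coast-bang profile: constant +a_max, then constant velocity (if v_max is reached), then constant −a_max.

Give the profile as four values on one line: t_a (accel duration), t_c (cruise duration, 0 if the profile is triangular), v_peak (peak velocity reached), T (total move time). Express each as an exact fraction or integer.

vₘ²/aₘ = 12²/2 = 72
150 ≥ 72 → trapezoidal
t_a = 12/2 = 6; v_peak = 12
d_cruise = 150 − 72 = 78; t_c = 78/12 = 13/2
T = 2·6 + 13/2 = 37/2

t_a=6 t_c=13/2 v_peak=12 T=37/2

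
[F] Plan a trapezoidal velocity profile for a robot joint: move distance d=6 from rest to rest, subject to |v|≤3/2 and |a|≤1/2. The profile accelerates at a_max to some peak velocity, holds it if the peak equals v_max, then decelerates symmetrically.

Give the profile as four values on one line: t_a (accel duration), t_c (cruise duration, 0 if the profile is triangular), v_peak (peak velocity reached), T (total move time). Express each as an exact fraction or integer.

t_a=3 t_c=1 v_peak=3/2 T=7

v_max²/a_max = (3/2)²/(1/2) = 9/2
6 ≥ 9/2 so v_max reached
t_a = (3/2)/(1/2) = 3; v_peak = 3/2
d_cruise = 6 − 9/2 = 3/2; t_c = (3/2)/(3/2) = 1
T = 2·3 + 1 = 7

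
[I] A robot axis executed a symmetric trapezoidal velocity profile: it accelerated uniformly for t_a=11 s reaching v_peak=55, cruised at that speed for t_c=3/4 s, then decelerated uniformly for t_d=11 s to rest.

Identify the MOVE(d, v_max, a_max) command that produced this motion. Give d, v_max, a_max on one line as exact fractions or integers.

d=2585/4 v_max=55 a_max=5

a_max = 55/11 = 5
d_a = ½·55·11 = 605/2; d_c = 55·3/4 = 165/4
d = 2·605/2 + 165/4 = 2585/4
t_c = 3/4 > 0 → v_max = v_peak = 55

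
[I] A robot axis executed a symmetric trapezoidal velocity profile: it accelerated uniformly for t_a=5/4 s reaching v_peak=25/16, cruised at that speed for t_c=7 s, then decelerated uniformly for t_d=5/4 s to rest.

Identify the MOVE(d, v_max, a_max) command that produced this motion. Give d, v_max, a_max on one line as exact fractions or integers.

a_max = (25/16)/(5/4) = 5/4
d_a = ½·25/16·5/4 = 125/128; d_c = 25/16·7 = 175/16
d = 2·125/128 + 175/16 = 825/64
t_c = 7 > 0 → v_max = v_peak = 25/16

d=825/64 v_max=25/16 a_max=5/4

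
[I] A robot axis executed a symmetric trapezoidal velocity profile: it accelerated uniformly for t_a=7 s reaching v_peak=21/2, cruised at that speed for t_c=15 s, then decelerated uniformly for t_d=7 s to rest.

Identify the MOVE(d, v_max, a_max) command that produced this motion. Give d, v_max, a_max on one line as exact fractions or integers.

d=231 v_max=21/2 a_max=3/2

a_max = (21/2)/7 = 3/2
d_a = ½·21/2·7 = 147/4; d_c = 21/2·15 = 315/2
d = 2·147/4 + 315/2 = 231
t_c = 15 > 0 so v_max = 21/2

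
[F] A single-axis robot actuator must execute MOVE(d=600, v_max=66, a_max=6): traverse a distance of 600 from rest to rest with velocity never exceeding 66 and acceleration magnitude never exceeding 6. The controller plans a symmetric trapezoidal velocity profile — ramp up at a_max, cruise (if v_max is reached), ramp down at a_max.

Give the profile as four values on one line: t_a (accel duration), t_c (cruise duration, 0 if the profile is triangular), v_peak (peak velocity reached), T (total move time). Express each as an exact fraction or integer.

t_a=10 t_c=0 v_peak=60 T=20

v_max²/a_max = 66²/6 = 726
600 < 726 so t_c = 0
v_peak = √(600·6) = √3600 = 60
t_a = 60/6 = 10; t_c = 0
T = 2·10 = 20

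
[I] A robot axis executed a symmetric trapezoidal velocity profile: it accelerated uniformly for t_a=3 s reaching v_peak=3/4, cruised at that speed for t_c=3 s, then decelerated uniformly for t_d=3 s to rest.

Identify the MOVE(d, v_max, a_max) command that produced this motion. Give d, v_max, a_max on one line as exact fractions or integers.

a_max = (3/4)/3 = 1/4
d_a = ½·3/4·3 = 9/8; d_c = 3/4·3 = 9/4
d = 2·9/8 + 9/4 = 9/2
t_c = 3 > 0 → v_max = v_peak = 3/4

d=9/2 v_max=3/4 a_max=1/4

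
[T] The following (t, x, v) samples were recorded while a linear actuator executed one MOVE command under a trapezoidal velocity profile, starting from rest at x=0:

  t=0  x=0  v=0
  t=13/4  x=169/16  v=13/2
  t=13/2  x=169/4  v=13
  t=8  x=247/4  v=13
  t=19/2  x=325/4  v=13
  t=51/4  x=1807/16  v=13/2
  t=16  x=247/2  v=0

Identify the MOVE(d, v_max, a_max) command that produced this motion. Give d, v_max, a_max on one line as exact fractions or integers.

final state: t=16, x=247/2, v=0 → d = 247/2
a_max = (13/2−0)/(13/4−0) = 2
max v = 13 over t∈[13/2,19/2] → v_max = 13
check: 13·(13/2+3) = 247/2 ✓

d=247/2 v_max=13 a_max=2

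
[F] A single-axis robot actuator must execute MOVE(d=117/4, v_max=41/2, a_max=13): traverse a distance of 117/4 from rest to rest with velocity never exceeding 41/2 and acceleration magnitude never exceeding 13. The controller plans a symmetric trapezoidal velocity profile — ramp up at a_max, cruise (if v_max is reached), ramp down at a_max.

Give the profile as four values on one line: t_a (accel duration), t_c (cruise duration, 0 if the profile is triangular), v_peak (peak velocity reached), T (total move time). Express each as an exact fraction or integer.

t_a=3/2 t_c=0 v_peak=39/2 T=3

v_max²/a_max = (41/2)²/13 = 1681/52
117/4 < 1681/52 so t_c = 0
v_peak = √(117/4·13) = √(1521/4) = 39/2
t_a = (39/2)/13 = 3/2; t_c = 0
T = 2·3/2 = 3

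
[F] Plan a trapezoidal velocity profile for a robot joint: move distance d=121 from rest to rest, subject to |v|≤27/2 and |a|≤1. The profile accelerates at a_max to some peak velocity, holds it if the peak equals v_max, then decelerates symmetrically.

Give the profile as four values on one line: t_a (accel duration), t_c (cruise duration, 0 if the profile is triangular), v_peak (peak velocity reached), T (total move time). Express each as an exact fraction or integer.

(v_max)²/a_max = (27/2)²/1 = 729/4
121 < 729/4 so t_c = 0
v_peak = √(121·1) = √121 = 11
t_a = 11/1 = 11; t_c = 0
T = 2·11 = 22

t_a=11 t_c=0 v_peak=11 T=22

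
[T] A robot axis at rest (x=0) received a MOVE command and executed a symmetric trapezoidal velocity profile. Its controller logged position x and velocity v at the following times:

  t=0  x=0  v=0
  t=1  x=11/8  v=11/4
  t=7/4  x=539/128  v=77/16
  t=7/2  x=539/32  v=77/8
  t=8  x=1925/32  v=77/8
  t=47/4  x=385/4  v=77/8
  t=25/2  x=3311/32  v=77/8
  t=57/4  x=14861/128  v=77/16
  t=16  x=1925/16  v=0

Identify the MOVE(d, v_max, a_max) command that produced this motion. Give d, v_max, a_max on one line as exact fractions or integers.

final state: t=16, x=1925/16, v=0 → d = 1925/16
a_max = (11/4−0)/(1−0) = 11/4
max v = 77/8 over t∈[7/2,25/2] → v_max = 77/8
check: 77/8·(7/2+9) = 1925/16 ✓

d=1925/16 v_max=77/8 a_max=11/4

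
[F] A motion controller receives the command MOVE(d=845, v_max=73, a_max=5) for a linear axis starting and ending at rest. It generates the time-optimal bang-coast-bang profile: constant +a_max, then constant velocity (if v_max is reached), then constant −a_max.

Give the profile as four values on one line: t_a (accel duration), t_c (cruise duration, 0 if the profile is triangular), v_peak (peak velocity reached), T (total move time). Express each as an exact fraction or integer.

t_a=13 t_c=0 v_peak=65 T=26

(v_max)²/a_max = 73²/5 = 5329/5
845 < 5329/5 ⇒ no cruise
v_peak = √(845·5) = √4225 = 65
t_a = 65/5 = 13; t_c = 0
T = 2·13 = 26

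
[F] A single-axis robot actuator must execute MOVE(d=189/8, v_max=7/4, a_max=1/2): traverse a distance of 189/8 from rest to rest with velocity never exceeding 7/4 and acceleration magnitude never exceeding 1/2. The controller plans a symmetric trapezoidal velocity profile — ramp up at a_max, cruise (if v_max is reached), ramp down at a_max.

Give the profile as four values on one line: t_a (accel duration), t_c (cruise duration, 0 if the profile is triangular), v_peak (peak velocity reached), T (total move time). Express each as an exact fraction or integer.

(v_max)²/a_max = (7/4)²/(1/2) = 49/8
189/8 ≥ 49/8 → trapezoidal
t_a = (7/4)/(1/2) = 7/2; v_peak = 7/4
d_cruise = 189/8 − 49/8 = 35/2; t_c = (35/2)/(7/4) = 10
T = 2·7/2 + 10 = 17

t_a=7/2 t_c=10 v_peak=7/4 T=17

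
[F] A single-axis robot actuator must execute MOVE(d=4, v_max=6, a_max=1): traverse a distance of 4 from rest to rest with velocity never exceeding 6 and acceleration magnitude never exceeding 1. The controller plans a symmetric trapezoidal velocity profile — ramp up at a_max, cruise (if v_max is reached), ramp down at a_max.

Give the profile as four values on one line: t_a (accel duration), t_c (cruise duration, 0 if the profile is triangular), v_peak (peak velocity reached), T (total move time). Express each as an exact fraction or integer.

(v_max)²/a_max = 6²/1 = 36
4 < 36 ⇒ no cruise
v_peak = √(4·1) = √4 = 2
t_a = 2/1 = 2; t_c = 0
T = 2·2 = 4

t_a=2 t_c=0 v_peak=2 T=4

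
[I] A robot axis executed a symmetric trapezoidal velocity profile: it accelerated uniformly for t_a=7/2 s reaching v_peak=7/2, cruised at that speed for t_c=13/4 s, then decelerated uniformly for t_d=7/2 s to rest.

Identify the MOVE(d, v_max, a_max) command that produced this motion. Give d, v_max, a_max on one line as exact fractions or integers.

a_max = (7/2)/(7/2) = 1
d_a = ½·7/2·7/2 = 49/8; d_c = 7/2·13/4 = 91/8
d = 2·49/8 + 91/8 = 189/8
t_c = 13/4 > 0 ⇒ limit active, v_max = 7/2

d=189/8 v_max=7/2 a_max=1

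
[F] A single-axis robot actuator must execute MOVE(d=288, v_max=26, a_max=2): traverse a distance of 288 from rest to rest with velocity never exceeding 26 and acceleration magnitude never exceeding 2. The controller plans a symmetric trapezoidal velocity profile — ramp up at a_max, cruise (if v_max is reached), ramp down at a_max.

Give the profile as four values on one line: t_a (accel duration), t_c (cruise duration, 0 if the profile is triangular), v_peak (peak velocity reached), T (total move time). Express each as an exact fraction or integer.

vₘ²/aₘ = 26²/2 = 338
288 < 338 → triangular
v_peak = √(288·2) = √576 = 24
t_a = 24/2 = 12; t_c = 0
T = 2·12 = 24

t_a=12 t_c=0 v_peak=24 T=24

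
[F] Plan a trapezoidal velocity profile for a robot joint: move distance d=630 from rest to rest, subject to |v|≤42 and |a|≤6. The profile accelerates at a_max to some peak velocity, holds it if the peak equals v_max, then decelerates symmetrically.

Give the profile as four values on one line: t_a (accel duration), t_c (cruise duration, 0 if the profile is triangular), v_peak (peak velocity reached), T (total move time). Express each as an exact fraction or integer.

v_max²/a_max = 42²/6 = 294
630 ≥ 294 so v_max reached
t_a = 42/6 = 7; v_peak = 42
d_cruise = 630 − 294 = 336; t_c = 336/42 = 8
T = 2·7 + 8 = 22

t_a=7 t_c=8 v_peak=42 T=22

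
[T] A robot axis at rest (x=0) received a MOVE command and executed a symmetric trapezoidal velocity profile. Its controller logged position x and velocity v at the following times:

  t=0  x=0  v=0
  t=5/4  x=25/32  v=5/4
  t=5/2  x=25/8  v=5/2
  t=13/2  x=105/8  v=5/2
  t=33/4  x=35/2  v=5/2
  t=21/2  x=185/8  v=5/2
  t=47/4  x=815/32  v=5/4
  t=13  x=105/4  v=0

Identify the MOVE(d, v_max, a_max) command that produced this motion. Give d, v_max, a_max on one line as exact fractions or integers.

final state: t=13, x=105/4, v=0 → d = 105/4
a_max = (5/4−0)/(5/4−0) = 1
max v = 5/2 over t∈[5/2,21/2] → v_max = 5/2
check: 5/2·(5/2+8) = 105/4 ✓

d=105/4 v_max=5/2 a_max=1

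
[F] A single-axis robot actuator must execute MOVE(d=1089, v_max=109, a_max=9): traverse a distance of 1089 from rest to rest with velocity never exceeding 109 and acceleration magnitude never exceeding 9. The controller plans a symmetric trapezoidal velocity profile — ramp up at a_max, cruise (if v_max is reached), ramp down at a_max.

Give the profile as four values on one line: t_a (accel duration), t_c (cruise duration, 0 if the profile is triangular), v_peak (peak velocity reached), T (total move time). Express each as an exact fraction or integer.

t_a=11 t_c=0 v_peak=99 T=22

(v_max)²/a_max = 109²/9 = 11881/9
1089 < 11881/9 → triangular
v_peak = √(1089·9) = √9801 = 99
t_a = 99/9 = 11; t_c = 0
T = 2·11 = 22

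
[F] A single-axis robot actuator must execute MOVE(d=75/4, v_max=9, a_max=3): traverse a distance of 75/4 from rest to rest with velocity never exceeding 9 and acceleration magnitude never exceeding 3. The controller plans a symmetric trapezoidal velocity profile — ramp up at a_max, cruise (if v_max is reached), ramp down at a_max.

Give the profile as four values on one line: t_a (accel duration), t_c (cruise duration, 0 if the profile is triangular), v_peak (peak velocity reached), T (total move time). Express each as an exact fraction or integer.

vₘ²/aₘ = 9²/3 = 27
75/4 < 27 so t_c = 0
v_peak = √(75/4·3) = √(225/4) = 15/2
t_a = (15/2)/3 = 5/2; t_c = 0
T = 2·5/2 = 5

t_a=5/2 t_c=0 v_peak=15/2 T=5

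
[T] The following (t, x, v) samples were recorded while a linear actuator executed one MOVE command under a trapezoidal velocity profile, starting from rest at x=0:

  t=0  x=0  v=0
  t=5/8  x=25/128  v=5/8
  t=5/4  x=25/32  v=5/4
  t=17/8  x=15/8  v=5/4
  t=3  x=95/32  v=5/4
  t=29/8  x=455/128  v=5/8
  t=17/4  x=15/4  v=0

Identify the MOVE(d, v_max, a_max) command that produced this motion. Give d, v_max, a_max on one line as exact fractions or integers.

final state: t=17/4, x=15/4, v=0 → d = 15/4
a_max = (5/8−0)/(5/8−0) = 1
max v = 5/4 over t∈[5/4,3] → v_max = 5/4
check: 5/4·(5/4+7/4) = 15/4 ✓

d=15/4 v_max=5/4 a_max=1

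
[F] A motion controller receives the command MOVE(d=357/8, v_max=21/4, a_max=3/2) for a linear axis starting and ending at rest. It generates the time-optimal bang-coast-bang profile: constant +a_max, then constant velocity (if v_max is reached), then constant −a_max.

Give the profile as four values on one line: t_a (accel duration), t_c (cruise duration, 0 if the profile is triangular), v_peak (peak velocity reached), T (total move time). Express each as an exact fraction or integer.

vₘ²/aₘ = (21/4)²/(3/2) = 147/8
357/8 ≥ 147/8 → trapezoidal
t_a = (21/4)/(3/2) = 7/2; v_peak = 21/4
d_cruise = 357/8 − 147/8 = 105/4; t_c = (105/4)/(21/4) = 5
T = 2·7/2 + 5 = 12

t_a=7/2 t_c=5 v_peak=21/4 T=12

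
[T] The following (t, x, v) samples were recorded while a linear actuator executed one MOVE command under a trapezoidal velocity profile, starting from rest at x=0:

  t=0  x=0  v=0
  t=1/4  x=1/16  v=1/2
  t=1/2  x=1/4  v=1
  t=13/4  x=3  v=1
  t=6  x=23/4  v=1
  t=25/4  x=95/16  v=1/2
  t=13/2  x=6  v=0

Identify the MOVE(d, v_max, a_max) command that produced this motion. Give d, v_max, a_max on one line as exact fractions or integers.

d=6 v_max=1 a_max=2

final state: t=13/2, x=6, v=0 → d = 6
a_max = (1/2−0)/(1/4−0) = 2
max v = 1 over t∈[1/2,6] → v_max = 1
check: 1·(1/2+11/2) = 6 ✓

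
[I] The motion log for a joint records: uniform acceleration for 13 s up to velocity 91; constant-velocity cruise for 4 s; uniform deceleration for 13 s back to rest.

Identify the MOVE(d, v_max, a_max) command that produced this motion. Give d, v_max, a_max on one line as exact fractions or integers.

d=1547 v_max=91 a_max=7

a_max = 91/13 = 7
d_a = ½·91·13 = 1183/2; d_c = 91·4 = 364
d = 2·1183/2 + 364 = 1547
t_c = 4 > 0 → v_max = v_peak = 91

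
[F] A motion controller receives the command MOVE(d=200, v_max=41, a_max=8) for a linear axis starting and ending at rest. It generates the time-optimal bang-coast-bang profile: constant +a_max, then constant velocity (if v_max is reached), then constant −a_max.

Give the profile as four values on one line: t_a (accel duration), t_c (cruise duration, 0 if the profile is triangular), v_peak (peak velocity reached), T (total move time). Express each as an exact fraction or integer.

v_max²/a_max = 41²/8 = 1681/8
200 < 1681/8 so t_c = 0
v_peak = √(200·8) = √1600 = 40
t_a = 40/8 = 5; t_c = 0
T = 2·5 = 10

t_a=5 t_c=0 v_peak=40 T=10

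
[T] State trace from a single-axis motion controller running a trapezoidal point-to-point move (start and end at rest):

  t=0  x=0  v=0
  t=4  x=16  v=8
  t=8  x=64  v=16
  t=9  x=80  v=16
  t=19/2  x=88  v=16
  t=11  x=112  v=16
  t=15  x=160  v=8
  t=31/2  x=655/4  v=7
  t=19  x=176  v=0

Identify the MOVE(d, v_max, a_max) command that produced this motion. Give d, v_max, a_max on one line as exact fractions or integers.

final state: t=19, x=176, v=0 → d = 176
a_max = (8−0)/(4−0) = 2
max v = 16 over t∈[8,11] → v_max = 16
check: 16·(8+3) = 176 ✓

d=176 v_max=16 a_max=2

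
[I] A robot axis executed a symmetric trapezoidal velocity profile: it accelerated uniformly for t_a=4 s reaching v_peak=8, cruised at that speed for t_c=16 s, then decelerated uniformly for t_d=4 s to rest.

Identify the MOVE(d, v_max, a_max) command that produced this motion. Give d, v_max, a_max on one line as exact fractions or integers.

a_max = 8/4 = 2
d_a = ½·8·4 = 16; d_c = 8·16 = 128
d = 2·16 + 128 = 160
t_c = 16 > 0 → v_max = v_peak = 8

d=160 v_max=8 a_max=2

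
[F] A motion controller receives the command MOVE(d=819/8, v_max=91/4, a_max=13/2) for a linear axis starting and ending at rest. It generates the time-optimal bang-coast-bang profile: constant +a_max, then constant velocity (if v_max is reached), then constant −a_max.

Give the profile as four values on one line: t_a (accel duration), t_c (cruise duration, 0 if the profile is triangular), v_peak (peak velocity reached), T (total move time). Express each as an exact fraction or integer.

vₘ²/aₘ = (91/4)²/(13/2) = 637/8
819/8 ≥ 637/8 so v_max reached
t_a = (91/4)/(13/2) = 7/2; v_peak = 91/4
d_cruise = 819/8 − 637/8 = 91/4; t_c = (91/4)/(91/4) = 1
T = 2·7/2 + 1 = 8

t_a=7/2 t_c=1 v_peak=91/4 T=8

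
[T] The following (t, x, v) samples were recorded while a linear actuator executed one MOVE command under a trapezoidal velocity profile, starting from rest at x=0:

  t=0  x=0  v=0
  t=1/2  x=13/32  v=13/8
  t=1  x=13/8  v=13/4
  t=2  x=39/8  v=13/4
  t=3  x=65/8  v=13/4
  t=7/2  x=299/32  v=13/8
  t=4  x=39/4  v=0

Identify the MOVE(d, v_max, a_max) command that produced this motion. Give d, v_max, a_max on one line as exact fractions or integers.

final state: t=4, x=39/4, v=0 → d = 39/4
a_max = (13/8−0)/(1/2−0) = 13/4
max v = 13/4 over t∈[1,3] → v_max = 13/4
check: 13/4·(1+2) = 39/4 ✓

d=39/4 v_max=13/4 a_max=13/4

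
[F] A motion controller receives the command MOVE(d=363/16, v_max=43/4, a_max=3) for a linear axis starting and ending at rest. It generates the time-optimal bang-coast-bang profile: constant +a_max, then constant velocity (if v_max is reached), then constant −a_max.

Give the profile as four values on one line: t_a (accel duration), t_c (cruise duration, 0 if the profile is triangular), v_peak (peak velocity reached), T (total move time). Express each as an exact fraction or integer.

t_a=11/4 t_c=0 v_peak=33/4 T=11/2

vₘ²/aₘ = (43/4)²/3 = 1849/48
363/16 < 1849/48 ⇒ no cruise
v_peak = √(363/16·3) = √(1089/16) = 33/4
t_a = (33/4)/3 = 11/4; t_c = 0
T = 2·11/4 = 11/2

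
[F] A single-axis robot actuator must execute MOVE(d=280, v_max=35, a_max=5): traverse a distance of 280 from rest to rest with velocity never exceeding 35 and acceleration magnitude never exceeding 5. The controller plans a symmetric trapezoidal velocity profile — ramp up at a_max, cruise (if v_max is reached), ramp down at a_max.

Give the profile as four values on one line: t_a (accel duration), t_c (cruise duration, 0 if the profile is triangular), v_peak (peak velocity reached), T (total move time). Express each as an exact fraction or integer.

v_max²/a_max = 35²/5 = 245
280 ≥ 245 ⇒ cruise phase
t_a = 35/5 = 7; v_peak = 35
d_cruise = 280 − 245 = 35; t_c = 35/35 = 1
T = 2·7 + 1 = 15

t_a=7 t_c=1 v_peak=35 T=15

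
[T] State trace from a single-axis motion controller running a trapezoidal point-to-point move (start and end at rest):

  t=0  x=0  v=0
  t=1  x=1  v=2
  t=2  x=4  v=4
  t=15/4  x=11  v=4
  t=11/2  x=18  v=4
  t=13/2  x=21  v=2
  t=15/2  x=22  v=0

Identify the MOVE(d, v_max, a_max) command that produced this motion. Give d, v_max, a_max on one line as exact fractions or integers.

d=22 v_max=4 a_max=2

final state: t=15/2, x=22, v=0 → d = 22
a_max = (2−0)/(1−0) = 2
max v = 4 over t∈[2,11/2] → v_max = 4
check: 4·(2+7/2) = 22 ✓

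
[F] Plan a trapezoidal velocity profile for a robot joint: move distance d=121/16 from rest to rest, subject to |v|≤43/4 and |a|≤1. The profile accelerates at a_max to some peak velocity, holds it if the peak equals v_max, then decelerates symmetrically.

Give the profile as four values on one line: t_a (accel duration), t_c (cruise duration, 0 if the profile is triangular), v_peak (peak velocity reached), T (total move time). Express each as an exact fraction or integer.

vₘ²/aₘ = (43/4)²/1 = 1849/16
121/16 < 1849/16 ⇒ no cruise
v_peak = √(121/16·1) = √(121/16) = 11/4
t_a = (11/4)/1 = 11/4; t_c = 0
T = 2·11/4 = 11/2

t_a=11/4 t_c=0 v_peak=11/4 T=11/2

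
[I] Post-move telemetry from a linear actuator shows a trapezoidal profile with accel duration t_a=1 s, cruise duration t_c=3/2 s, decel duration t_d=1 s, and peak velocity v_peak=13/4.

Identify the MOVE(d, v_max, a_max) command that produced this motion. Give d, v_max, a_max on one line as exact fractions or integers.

d=65/8 v_max=13/4 a_max=13/4

a_max = (13/4)/1 = 13/4
d_a = ½·13/4·1 = 13/8; d_c = 13/4·3/2 = 39/8
d = 2·13/8 + 39/8 = 65/8
t_c = 3/2 > 0 → v_max = v_peak = 13/4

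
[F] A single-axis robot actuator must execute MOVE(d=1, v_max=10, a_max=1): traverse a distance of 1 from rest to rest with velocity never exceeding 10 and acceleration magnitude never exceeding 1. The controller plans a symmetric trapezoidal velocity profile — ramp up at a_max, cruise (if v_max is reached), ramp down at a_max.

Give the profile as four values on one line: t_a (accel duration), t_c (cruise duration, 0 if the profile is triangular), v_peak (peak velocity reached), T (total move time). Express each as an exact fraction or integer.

(v_max)²/a_max = 10²/1 = 100
1 < 100 so t_c = 0
v_peak = √(1·1) = √1 = 1
t_a = 1/1 = 1; t_c = 0
T = 2·1 = 2

t_a=1 t_c=0 v_peak=1 T=2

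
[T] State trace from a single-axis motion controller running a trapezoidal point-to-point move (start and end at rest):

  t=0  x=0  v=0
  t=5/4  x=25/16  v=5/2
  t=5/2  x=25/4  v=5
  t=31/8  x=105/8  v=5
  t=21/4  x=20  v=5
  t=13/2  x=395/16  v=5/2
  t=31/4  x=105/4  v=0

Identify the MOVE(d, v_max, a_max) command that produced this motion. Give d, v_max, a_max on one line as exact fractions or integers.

final state: t=31/4, x=105/4, v=0 → d = 105/4
a_max = (5/2−0)/(5/4−0) = 2
max v = 5 over t∈[5/2,21/4] → v_max = 5
check: 5·(5/2+11/4) = 105/4 ✓

d=105/4 v_max=5 a_max=2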